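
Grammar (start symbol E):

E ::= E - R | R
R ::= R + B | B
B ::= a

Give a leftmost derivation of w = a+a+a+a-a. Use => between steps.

E=>E-R=>R-R=>R+B-R=>R+B+B-R=>R+B+B+B-R=>B+B+B+B-R=>a+B+B+B-R=>a+a+B+B-R=>a+a+a+B-R=>a+a+a+a-R=>a+a+a+a-B=>a+a+a+a-a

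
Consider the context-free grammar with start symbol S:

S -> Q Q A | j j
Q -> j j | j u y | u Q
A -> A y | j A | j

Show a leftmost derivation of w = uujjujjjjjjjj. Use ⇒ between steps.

S ⇒ QQA ⇒ uQQA ⇒ uuQQA ⇒ uujjQA ⇒ uujjuQA ⇒ uujjujjA ⇒ uujjujjjA ⇒ uujjujjjjA ⇒ uujjujjjjjA ⇒ uujjujjjjjjA ⇒ uujjujjjjjjjA ⇒ uujjujjjjjjjj

S ⇒ QQA   [S -> Q Q A]
QQA ⇒ uQQA   [Q -> u Q]
uQQA ⇒ uuQQA   [Q -> u Q]
uuQQA ⇒ uujjQA   [Q -> j j]
uujjQA ⇒ uujjuQA   [Q -> u Q]
uujjuQA ⇒ uujjujjA   [Q -> j j]
uujjujjA ⇒ uujjujjjA   [A -> j A]
uujjujjjA ⇒ uujjujjjjA   [A -> j A]
uujjujjjjA ⇒ uujjujjjjjA   [A -> j A]
uujjujjjjjA ⇒ uujjujjjjjjA   [A -> j A]
uujjujjjjjjA ⇒ uujjujjjjjjjA   [A -> j A]
uujjujjjjjjjA ⇒ uujjujjjjjjjj   [A -> j]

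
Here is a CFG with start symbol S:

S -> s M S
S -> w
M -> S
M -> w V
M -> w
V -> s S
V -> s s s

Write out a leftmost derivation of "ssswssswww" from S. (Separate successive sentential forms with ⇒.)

S ⇒ sMS   [S -> s M S]
sMS ⇒ sSS   [M -> S]
sSS ⇒ ssMSS   [S -> s M S]
ssMSS ⇒ ssSSS   [M -> S]
ssSSS ⇒ sssMSSS   [S -> s M S]
sssMSSS ⇒ ssswVSSS   [M -> w V]
ssswVSSS ⇒ ssswsssSSS   [V -> s s s]
ssswsssSSS ⇒ ssswssswSS   [S -> w]
ssswssswSS ⇒ ssswssswwS   [S -> w]
ssswssswwS ⇒ ssswssswww   [S -> w]

S ⇒ sMS ⇒ sSS ⇒ ssMSS ⇒ ssSSS ⇒ sssMSSS ⇒ ssswVSSS ⇒ ssswsssSSS ⇒ ssswssswSS ⇒ ssswssswwS ⇒ ssswssswww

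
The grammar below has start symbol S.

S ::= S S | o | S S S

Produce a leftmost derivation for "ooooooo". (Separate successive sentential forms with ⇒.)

S ⇒ SSS ⇒ SSSSS ⇒ SSSSSSS ⇒ oSSSSSS ⇒ ooSSSSS ⇒ oooSSSS ⇒ ooooSSS ⇒ oooooSS ⇒ ooooooS ⇒ ooooooo

S ⇒ SSS   [S ::= S S S]
SSS ⇒ SSSSS   [S ::= S S S]
SSSSS ⇒ SSSSSSS   [S ::= S S S]
SSSSSSS ⇒ oSSSSSS   [S ::= o]
oSSSSSS ⇒ ooSSSSS   [S ::= o]
ooSSSSS ⇒ oooSSSS   [S ::= o]
oooSSSS ⇒ ooooSSS   [S ::= o]
ooooSSS ⇒ oooooSS   [S ::= o]
oooooSS ⇒ ooooooS   [S ::= o]
ooooooS ⇒ ooooooo   [S ::= o]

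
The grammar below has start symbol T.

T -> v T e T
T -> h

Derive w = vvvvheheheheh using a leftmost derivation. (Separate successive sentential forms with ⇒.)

T ⇒ vTeT ⇒ vvTeTeT ⇒ vvvTeTeTeT ⇒ vvvvTeTeTeTeT ⇒ vvvvheTeTeTeT ⇒ vvvvheheTeTeT ⇒ vvvvheheheTeT ⇒ vvvvheheheheT ⇒ vvvvheheheheh

T ⇒ vTeT   [T -> v T e T]
vTeT ⇒ vvTeTeT   [T -> v T e T]
vvTeTeT ⇒ vvvTeTeTeT   [T -> v T e T]
vvvTeTeTeT ⇒ vvvvTeTeTeTeT   [T -> v T e T]
vvvvTeTeTeTeT ⇒ vvvvheTeTeTeT   [T -> h]
vvvvheTeTeTeT ⇒ vvvvheheTeTeT   [T -> h]
vvvvheheTeTeT ⇒ vvvvheheheTeT   [T -> h]
vvvvheheheTeT ⇒ vvvvheheheheT   [T -> h]
vvvvheheheheT ⇒ vvvvheheheheh   [T -> h]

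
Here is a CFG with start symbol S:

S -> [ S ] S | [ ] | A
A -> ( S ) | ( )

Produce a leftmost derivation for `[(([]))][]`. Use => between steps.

S => [S]S   [S -> [ S ] S]
[S]S => [A]S   [S -> A]
[A]S => [(S)]S   [A -> ( S )]
[(S)]S => [(A)]S   [S -> A]
[(A)]S => [((S))]S   [A -> ( S )]
[((S))]S => [(([]))]S   [S -> [ ]]
[(([]))]S => [(([]))][]   [S -> [ ]]

S => [S]S => [A]S => [(S)]S => [(A)]S => [((S))]S => [(([]))]S => [(([]))][]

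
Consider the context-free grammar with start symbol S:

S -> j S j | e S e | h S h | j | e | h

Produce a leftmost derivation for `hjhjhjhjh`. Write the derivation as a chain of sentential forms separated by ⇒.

S ⇒ hSh   [S -> h S h]
hSh ⇒ hjSjh   [S -> j S j]
hjSjh ⇒ hjhShjh   [S -> h S h]
hjhShjh ⇒ hjhjSjhjh   [S -> j S j]
hjhjSjhjh ⇒ hjhjhjhjh   [S -> h]

S ⇒ hSh ⇒ hjSjh ⇒ hjhShjh ⇒ hjhjSjhjh ⇒ hjhjhjhjh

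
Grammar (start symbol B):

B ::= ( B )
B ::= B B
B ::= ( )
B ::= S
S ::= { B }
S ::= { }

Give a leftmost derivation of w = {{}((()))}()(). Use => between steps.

B => BB => BBB => SBB => {B}BB => {BB}BB => {SB}BB => {{}B}BB => {{}(B)}BB => {{}((B))}BB => {{}((()))}BB => {{}((()))}()B => {{}((()))}()()

B => BB   [B ::= B B]
BB => BBB   [B ::= B B]
BBB => SBB   [B ::= S]
SBB => {B}BB   [S ::= { B }]
{B}BB => {BB}BB   [B ::= B B]
{BB}BB => {SB}BB   [B ::= S]
{SB}BB => {{}B}BB   [S ::= { }]
{{}B}BB => {{}(B)}BB   [B ::= ( B )]
{{}(B)}BB => {{}((B))}BB   [B ::= ( B )]
{{}((B))}BB => {{}((()))}BB   [B ::= ( )]
{{}((()))}BB => {{}((()))}()B   [B ::= ( )]
{{}((()))}()B => {{}((()))}()()   [B ::= ( )]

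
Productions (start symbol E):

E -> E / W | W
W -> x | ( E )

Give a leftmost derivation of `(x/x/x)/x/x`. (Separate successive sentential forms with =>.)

E => E/W => E/W/W => W/W/W => (E)/W/W => (E/W)/W/W => (E/W/W)/W/W => (W/W/W)/W/W => (x/W/W)/W/W => (x/x/W)/W/W => (x/x/x)/W/W => (x/x/x)/x/W => (x/x/x)/x/x

E => E/W   [E -> E / W]
E/W => E/W/W   [E -> E / W]
E/W/W => W/W/W   [E -> W]
W/W/W => (E)/W/W   [W -> ( E )]
(E)/W/W => (E/W)/W/W   [E -> E / W]
(E/W)/W/W => (E/W/W)/W/W   [E -> E / W]
(E/W/W)/W/W => (W/W/W)/W/W   [E -> W]
(W/W/W)/W/W => (x/W/W)/W/W   [W -> x]
(x/W/W)/W/W => (x/x/W)/W/W   [W -> x]
(x/x/W)/W/W => (x/x/x)/W/W   [W -> x]
(x/x/x)/W/W => (x/x/x)/x/W   [W -> x]
(x/x/x)/x/W => (x/x/x)/x/x   [W -> x]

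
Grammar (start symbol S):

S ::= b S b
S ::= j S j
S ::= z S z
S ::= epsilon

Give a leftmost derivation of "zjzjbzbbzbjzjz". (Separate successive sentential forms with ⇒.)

S⇒zSz⇒zjSjz⇒zjzSzjz⇒zjzjSjzjz⇒zjzjbSbjzjz⇒zjzjbzSzbjzjz⇒zjzjbzbSbzbjzjz⇒zjzjbzbbzbjzjz

S ⇒ zSz   [S ::= z S z]
zSz ⇒ zjSjz   [S ::= j S j]
zjSjz ⇒ zjzSzjz   [S ::= z S z]
zjzSzjz ⇒ zjzjSjzjz   [S ::= j S j]
zjzjSjzjz ⇒ zjzjbSbjzjz   [S ::= b S b]
zjzjbSbjzjz ⇒ zjzjbzSzbjzjz   [S ::= z S z]
zjzjbzSzbjzjz ⇒ zjzjbzbSbzbjzjz   [S ::= b S b]
zjzjbzbSbzbjzjz ⇒ zjzjbzbbzbjzjz   [S ::= epsilon]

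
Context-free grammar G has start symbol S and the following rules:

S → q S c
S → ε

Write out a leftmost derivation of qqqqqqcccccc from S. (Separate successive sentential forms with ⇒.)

S ⇒ qSc ⇒ qqScc ⇒ qqqSccc ⇒ qqqqScccc ⇒ qqqqqSccccc ⇒ qqqqqqScccccc ⇒ qqqqqqcccccc

S ⇒ qSc   [S → q S c]
qSc ⇒ qqScc   [S → q S c]
qqScc ⇒ qqqSccc   [S → q S c]
qqqSccc ⇒ qqqqScccc   [S → q S c]
qqqqScccc ⇒ qqqqqSccccc   [S → q S c]
qqqqqSccccc ⇒ qqqqqqScccccc   [S → q S c]
qqqqqqScccccc ⇒ qqqqqqcccccc   [S → ε]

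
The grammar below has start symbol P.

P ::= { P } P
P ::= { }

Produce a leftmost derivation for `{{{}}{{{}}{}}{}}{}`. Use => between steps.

P => {P}P   [P ::= { P } P]
{P}P => {{P}P}P   [P ::= { P } P]
{{P}P}P => {{{}}P}P   [P ::= { }]
{{{}}P}P => {{{}}{P}P}P   [P ::= { P } P]
{{{}}{P}P}P => {{{}}{{P}P}P}P   [P ::= { P } P]
{{{}}{{P}P}P}P => {{{}}{{{}}P}P}P   [P ::= { }]
{{{}}{{{}}P}P}P => {{{}}{{{}}{}}P}P   [P ::= { }]
{{{}}{{{}}{}}P}P => {{{}}{{{}}{}}{}}P   [P ::= { }]
{{{}}{{{}}{}}{}}P => {{{}}{{{}}{}}{}}{}   [P ::= { }]

P=>{P}P=>{{P}P}P=>{{{}}P}P=>{{{}}{P}P}P=>{{{}}{{P}P}P}P=>{{{}}{{{}}P}P}P=>{{{}}{{{}}{}}P}P=>{{{}}{{{}}{}}{}}P=>{{{}}{{{}}{}}{}}{}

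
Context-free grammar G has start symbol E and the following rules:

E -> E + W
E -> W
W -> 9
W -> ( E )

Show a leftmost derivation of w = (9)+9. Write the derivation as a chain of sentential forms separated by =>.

E=>E+W=>W+W=>(E)+W=>(W)+W=>(9)+W=>(9)+9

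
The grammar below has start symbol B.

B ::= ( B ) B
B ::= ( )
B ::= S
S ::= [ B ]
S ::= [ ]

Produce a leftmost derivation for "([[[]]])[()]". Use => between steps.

B => (B)B => (S)B => ([B])B => ([S])B => ([[B]])B => ([[S]])B => ([[[]]])B => ([[[]]])S => ([[[]]])[B] => ([[[]]])[()]

B => (B)B   [B ::= ( B ) B]
(B)B => (S)B   [B ::= S]
(S)B => ([B])B   [S ::= [ B ]]
([B])B => ([S])B   [B ::= S]
([S])B => ([[B]])B   [S ::= [ B ]]
([[B]])B => ([[S]])B   [B ::= S]
([[S]])B => ([[[]]])B   [S ::= [ ]]
([[[]]])B => ([[[]]])S   [B ::= S]
([[[]]])S => ([[[]]])[B]   [S ::= [ B ]]
([[[]]])[B] => ([[[]]])[()]   [B ::= ( )]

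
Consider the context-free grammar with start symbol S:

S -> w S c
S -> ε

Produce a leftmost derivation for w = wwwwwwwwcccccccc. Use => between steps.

S => wSc   [S -> w S c]
wSc => wwScc   [S -> w S c]
wwScc => wwwSccc   [S -> w S c]
wwwSccc => wwwwScccc   [S -> w S c]
wwwwScccc => wwwwwSccccc   [S -> w S c]
wwwwwSccccc => wwwwwwScccccc   [S -> w S c]
wwwwwwScccccc => wwwwwwwSccccccc   [S -> w S c]
wwwwwwwSccccccc => wwwwwwwwScccccccc   [S -> w S c]
wwwwwwwwScccccccc => wwwwwwwwcccccccc   [S -> ε]

S => wSc => wwScc => wwwSccc => wwwwScccc => wwwwwSccccc => wwwwwwScccccc => wwwwwwwSccccccc => wwwwwwwwScccccccc => wwwwwwwwcccccccc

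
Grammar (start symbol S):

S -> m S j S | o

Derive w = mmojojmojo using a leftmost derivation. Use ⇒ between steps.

S⇒mSjS⇒mmSjSjS⇒mmojSjS⇒mmojojS⇒mmojojmSjS⇒mmojojmojS⇒mmojojmojo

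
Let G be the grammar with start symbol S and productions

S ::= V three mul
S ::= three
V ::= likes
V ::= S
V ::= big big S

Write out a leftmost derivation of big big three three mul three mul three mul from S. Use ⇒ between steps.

S ⇒ V three mul ⇒ S three mul ⇒ V three mul three mul ⇒ big big S three mul three mul ⇒ big big V three mul three mul three mul ⇒ big big S three mul three mul three mul ⇒ big big three three mul three mul three mul

S ⇒ V three mul   [S ::= V three mul]
V three mul ⇒ S three mul   [V ::= S]
S three mul ⇒ V three mul three mul   [S ::= V three mul]
V three mul three mul ⇒ big big S three mul three mul   [V ::= big big S]
big big S three mul three mul ⇒ big big V three mul three mul three mul   [S ::= V three mul]
big big V three mul three mul three mul ⇒ big big S three mul three mul three mul   [V ::= S]
big big S three mul three mul three mul ⇒ big big three three mul three mul three mul   [S ::= three]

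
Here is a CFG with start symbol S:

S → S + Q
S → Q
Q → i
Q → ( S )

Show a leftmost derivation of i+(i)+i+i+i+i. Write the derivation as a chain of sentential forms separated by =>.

S => S+Q   [S → S + Q]
S+Q => S+Q+Q   [S → S + Q]
S+Q+Q => S+Q+Q+Q   [S → S + Q]
S+Q+Q+Q => S+Q+Q+Q+Q   [S → S + Q]
S+Q+Q+Q+Q => S+Q+Q+Q+Q+Q   [S → S + Q]
S+Q+Q+Q+Q+Q => Q+Q+Q+Q+Q+Q   [S → Q]
Q+Q+Q+Q+Q+Q => i+Q+Q+Q+Q+Q   [Q → i]
i+Q+Q+Q+Q+Q => i+(S)+Q+Q+Q+Q   [Q → ( S )]
i+(S)+Q+Q+Q+Q => i+(Q)+Q+Q+Q+Q   [S → Q]
i+(Q)+Q+Q+Q+Q => i+(i)+Q+Q+Q+Q   [Q → i]
i+(i)+Q+Q+Q+Q => i+(i)+i+Q+Q+Q   [Q → i]
i+(i)+i+Q+Q+Q => i+(i)+i+i+Q+Q   [Q → i]
i+(i)+i+i+Q+Q => i+(i)+i+i+i+Q   [Q → i]
i+(i)+i+i+i+Q => i+(i)+i+i+i+i   [Q → i]

S => S+Q => S+Q+Q => S+Q+Q+Q => S+Q+Q+Q+Q => S+Q+Q+Q+Q+Q => Q+Q+Q+Q+Q+Q => i+Q+Q+Q+Q+Q => i+(S)+Q+Q+Q+Q => i+(Q)+Q+Q+Q+Q => i+(i)+Q+Q+Q+Q => i+(i)+i+Q+Q+Q => i+(i)+i+i+Q+Q => i+(i)+i+i+i+Q => i+(i)+i+i+i+i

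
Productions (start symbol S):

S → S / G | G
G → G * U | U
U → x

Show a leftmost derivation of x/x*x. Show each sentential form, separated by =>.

S=>S/G=>G/G=>U/G=>x/G=>x/G*U=>x/U*U=>x/x*U=>x/x*x

S => S/G   [S → S / G]
S/G => G/G   [S → G]
G/G => U/G   [G → U]
U/G => x/G   [U → x]
x/G => x/G*U   [G → G * U]
x/G*U => x/U*U   [G → U]
x/U*U => x/x*U   [U → x]
x/x*U => x/x*x   [U → x]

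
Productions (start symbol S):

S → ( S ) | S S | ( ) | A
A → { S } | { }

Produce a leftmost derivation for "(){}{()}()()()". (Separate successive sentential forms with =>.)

S => SS   [S → S S]
SS => ()S   [S → ( )]
()S => ()SS   [S → S S]
()SS => ()SSS   [S → S S]
()SSS => ()SSSS   [S → S S]
()SSSS => ()SSSSS   [S → S S]
()SSSSS => ()ASSSS   [S → A]
()ASSSS => (){}SSSS   [A → { }]
(){}SSSS => (){}ASSS   [S → A]
(){}ASSS => (){}{S}SSS   [A → { S }]
(){}{S}SSS => (){}{()}SSS   [S → ( )]
(){}{()}SSS => (){}{()}()SS   [S → ( )]
(){}{()}()SS => (){}{()}()()S   [S → ( )]
(){}{()}()()S => (){}{()}()()()   [S → ( )]

S=>SS=>()S=>()SS=>()SSS=>()SSSS=>()SSSSS=>()ASSSS=>(){}SSSS=>(){}ASSS=>(){}{S}SSS=>(){}{()}SSS=>(){}{()}()SS=>(){}{()}()()S=>(){}{()}()()()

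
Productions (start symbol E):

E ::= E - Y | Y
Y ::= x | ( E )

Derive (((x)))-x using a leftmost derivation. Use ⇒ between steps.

E ⇒ E-Y ⇒ Y-Y ⇒ (E)-Y ⇒ (Y)-Y ⇒ ((E))-Y ⇒ ((Y))-Y ⇒ (((E)))-Y ⇒ (((Y)))-Y ⇒ (((x)))-Y ⇒ (((x)))-x

E ⇒ E-Y   [E ::= E - Y]
E-Y ⇒ Y-Y   [E ::= Y]
Y-Y ⇒ (E)-Y   [Y ::= ( E )]
(E)-Y ⇒ (Y)-Y   [E ::= Y]
(Y)-Y ⇒ ((E))-Y   [Y ::= ( E )]
((E))-Y ⇒ ((Y))-Y   [E ::= Y]
((Y))-Y ⇒ (((E)))-Y   [Y ::= ( E )]
(((E)))-Y ⇒ (((Y)))-Y   [E ::= Y]
(((Y)))-Y ⇒ (((x)))-Y   [Y ::= x]
(((x)))-Y ⇒ (((x)))-x   [Y ::= x]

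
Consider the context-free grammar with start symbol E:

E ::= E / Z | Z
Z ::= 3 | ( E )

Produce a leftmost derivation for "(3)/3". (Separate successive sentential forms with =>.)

E => E/Z   [E ::= E / Z]
E/Z => Z/Z   [E ::= Z]
Z/Z => (E)/Z   [Z ::= ( E )]
(E)/Z => (Z)/Z   [E ::= Z]
(Z)/Z => (3)/Z   [Z ::= 3]
(3)/Z => (3)/3   [Z ::= 3]

E => E/Z => Z/Z => (E)/Z => (Z)/Z => (3)/Z => (3)/3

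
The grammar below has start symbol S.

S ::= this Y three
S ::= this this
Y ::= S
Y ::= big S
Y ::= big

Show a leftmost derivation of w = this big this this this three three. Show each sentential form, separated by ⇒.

S ⇒ this Y three   [S ::= this Y three]
this Y three ⇒ this big S three   [Y ::= big S]
this big S three ⇒ this big this Y three three   [S ::= this Y three]
this big this Y three three ⇒ this big this S three three   [Y ::= S]
this big this S three three ⇒ this big this this this three three   [S ::= this this]

S ⇒ this Y three ⇒ this big S three ⇒ this big this Y three three ⇒ this big this S three three ⇒ this big this this this three three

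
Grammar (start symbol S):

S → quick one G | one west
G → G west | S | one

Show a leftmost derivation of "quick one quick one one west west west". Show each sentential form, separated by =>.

S => quick one G => quick one G west => quick one S west => quick one quick one G west => quick one quick one G west west => quick one quick one G west west west => quick one quick one one west west west

S => quick one G   [S → quick one G]
quick one G => quick one G west   [G → G west]
quick one G west => quick one S west   [G → S]
quick one S west => quick one quick one G west   [S → quick one G]
quick one quick one G west => quick one quick one G west west   [G → G west]
quick one quick one G west west => quick one quick one G west west west   [G → G west]
quick one quick one G west west west => quick one quick one one west west west   [G → one]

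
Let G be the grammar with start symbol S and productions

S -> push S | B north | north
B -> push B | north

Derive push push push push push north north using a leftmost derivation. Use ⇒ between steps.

S ⇒ B north ⇒ push B north ⇒ push push B north ⇒ push push push B north ⇒ push push push push B north ⇒ push push push push push B north ⇒ push push push push push north north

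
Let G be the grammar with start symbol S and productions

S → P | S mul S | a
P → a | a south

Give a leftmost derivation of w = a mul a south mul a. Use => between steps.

S => S mul S   [S → S mul S]
S mul S => P mul S   [S → P]
P mul S => a mul S   [P → a]
a mul S => a mul S mul S   [S → S mul S]
a mul S mul S => a mul P mul S   [S → P]
a mul P mul S => a mul a south mul S   [P → a south]
a mul a south mul S => a mul a south mul a   [S → a]

S => S mul S => P mul S => a mul S => a mul S mul S => a mul P mul S => a mul a south mul S => a mul a south mul a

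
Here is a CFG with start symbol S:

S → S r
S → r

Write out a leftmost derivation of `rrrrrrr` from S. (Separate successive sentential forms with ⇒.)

S⇒Sr⇒Srr⇒Srrr⇒Srrrr⇒Srrrrr⇒Srrrrrr⇒rrrrrrr

S ⇒ Sr   [S → S r]
Sr ⇒ Srr   [S → S r]
Srr ⇒ Srrr   [S → S r]
Srrr ⇒ Srrrr   [S → S r]
Srrrr ⇒ Srrrrr   [S → S r]
Srrrrr ⇒ Srrrrrr   [S → S r]
Srrrrrr ⇒ rrrrrrr   [S → r]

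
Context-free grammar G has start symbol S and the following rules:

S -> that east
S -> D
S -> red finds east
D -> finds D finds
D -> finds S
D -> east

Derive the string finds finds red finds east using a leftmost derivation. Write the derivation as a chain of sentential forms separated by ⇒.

S ⇒ D   [S -> D]
D ⇒ finds S   [D -> finds S]
finds S ⇒ finds D   [S -> D]
finds D ⇒ finds finds S   [D -> finds S]
finds finds S ⇒ finds finds red finds east   [S -> red finds east]

S ⇒ D ⇒ finds S ⇒ finds D ⇒ finds finds S ⇒ finds finds red finds east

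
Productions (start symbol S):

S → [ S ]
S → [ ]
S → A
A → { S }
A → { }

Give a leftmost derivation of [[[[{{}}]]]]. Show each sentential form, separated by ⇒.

S⇒[S]⇒[[S]]⇒[[[S]]]⇒[[[[S]]]]⇒[[[[A]]]]⇒[[[[{S}]]]]⇒[[[[{A}]]]]⇒[[[[{{}}]]]]

S ⇒ [S]   [S → [ S ]]
[S] ⇒ [[S]]   [S → [ S ]]
[[S]] ⇒ [[[S]]]   [S → [ S ]]
[[[S]]] ⇒ [[[[S]]]]   [S → [ S ]]
[[[[S]]]] ⇒ [[[[A]]]]   [S → A]
[[[[A]]]] ⇒ [[[[{S}]]]]   [A → { S }]
[[[[{S}]]]] ⇒ [[[[{A}]]]]   [S → A]
[[[[{A}]]]] ⇒ [[[[{{}}]]]]   [A → { }]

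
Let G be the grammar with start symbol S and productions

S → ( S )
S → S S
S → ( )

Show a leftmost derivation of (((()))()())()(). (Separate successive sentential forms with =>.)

S => SS   [S → S S]
SS => SSS   [S → S S]
SSS => (S)SS   [S → ( S )]
(S)SS => (SS)SS   [S → S S]
(SS)SS => (SSS)SS   [S → S S]
(SSS)SS => ((S)SS)SS   [S → ( S )]
((S)SS)SS => (((S))SS)SS   [S → ( S )]
(((S))SS)SS => (((()))SS)SS   [S → ( )]
(((()))SS)SS => (((()))()S)SS   [S → ( )]
(((()))()S)SS => (((()))()())SS   [S → ( )]
(((()))()())SS => (((()))()())()S   [S → ( )]
(((()))()())()S => (((()))()())()()   [S → ( )]

S=>SS=>SSS=>(S)SS=>(SS)SS=>(SSS)SS=>((S)SS)SS=>(((S))SS)SS=>(((()))SS)SS=>(((()))()S)SS=>(((()))()())SS=>(((()))()())()S=>(((()))()())()()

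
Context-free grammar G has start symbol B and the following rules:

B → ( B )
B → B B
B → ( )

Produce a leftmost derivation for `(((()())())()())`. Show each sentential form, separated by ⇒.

B ⇒ (B) ⇒ (BB) ⇒ (BBB) ⇒ ((B)BB) ⇒ ((BB)BB) ⇒ (((B)B)BB) ⇒ (((BB)B)BB) ⇒ (((()B)B)BB) ⇒ (((()())B)BB) ⇒ (((()())())BB) ⇒ (((()())())()B) ⇒ (((()())())()())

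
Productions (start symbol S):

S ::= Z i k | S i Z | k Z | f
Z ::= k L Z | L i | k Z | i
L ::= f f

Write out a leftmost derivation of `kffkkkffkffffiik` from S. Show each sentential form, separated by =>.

S => Zik   [S ::= Z i k]
Zik => kLZik   [Z ::= k L Z]
kLZik => kffZik   [L ::= f f]
kffZik => kffkZik   [Z ::= k Z]
kffkZik => kffkkZik   [Z ::= k Z]
kffkkZik => kffkkkLZik   [Z ::= k L Z]
kffkkkLZik => kffkkkffZik   [L ::= f f]
kffkkkffZik => kffkkkffkLZik   [Z ::= k L Z]
kffkkkffkLZik => kffkkkffkffZik   [L ::= f f]
kffkkkffkffZik => kffkkkffkffLiik   [Z ::= L i]
kffkkkffkffLiik => kffkkkffkffffiik   [L ::= f f]

S => Zik => kLZik => kffZik => kffkZik => kffkkZik => kffkkkLZik => kffkkkffZik => kffkkkffkLZik => kffkkkffkffZik => kffkkkffkffLiik => kffkkkffkffffiik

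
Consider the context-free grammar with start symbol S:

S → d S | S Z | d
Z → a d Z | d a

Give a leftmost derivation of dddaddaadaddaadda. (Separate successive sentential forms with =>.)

S => dS   [S → d S]
dS => dSZ   [S → S Z]
dSZ => ddSZ   [S → d S]
ddSZ => ddSZZ   [S → S Z]
ddSZZ => ddSZZZ   [S → S Z]
ddSZZZ => dddZZZ   [S → d]
dddZZZ => dddadZZZ   [Z → a d Z]
dddadZZZ => dddaddaZZ   [Z → d a]
dddaddaZZ => dddaddaadZZ   [Z → a d Z]
dddaddaadZZ => dddaddaadadZZ   [Z → a d Z]
dddaddaadadZZ => dddaddaadaddaZ   [Z → d a]
dddaddaadaddaZ => dddaddaadaddaadZ   [Z → a d Z]
dddaddaadaddaadZ => dddaddaadaddaadda   [Z → d a]

S => dS => dSZ => ddSZ => ddSZZ => ddSZZZ => dddZZZ => dddadZZZ => dddaddaZZ => dddaddaadZZ => dddaddaadadZZ => dddaddaadaddaZ => dddaddaadaddaadZ => dddaddaadaddaadda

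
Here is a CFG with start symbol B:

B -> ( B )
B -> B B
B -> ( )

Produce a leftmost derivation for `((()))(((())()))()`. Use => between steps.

B=>BB=>(B)B=>((B))B=>((()))B=>((()))BB=>((()))(B)B=>((()))((B))B=>((()))((BB))B=>((()))(((B)B))B=>((()))(((())B))B=>((()))(((())()))B=>((()))(((())()))()

B => BB   [B -> B B]
BB => (B)B   [B -> ( B )]
(B)B => ((B))B   [B -> ( B )]
((B))B => ((()))B   [B -> ( )]
((()))B => ((()))BB   [B -> B B]
((()))BB => ((()))(B)B   [B -> ( B )]
((()))(B)B => ((()))((B))B   [B -> ( B )]
((()))((B))B => ((()))((BB))B   [B -> B B]
((()))((BB))B => ((()))(((B)B))B   [B -> ( B )]
((()))(((B)B))B => ((()))(((())B))B   [B -> ( )]
((()))(((())B))B => ((()))(((())()))B   [B -> ( )]
((()))(((())()))B => ((()))(((())()))()   [B -> ( )]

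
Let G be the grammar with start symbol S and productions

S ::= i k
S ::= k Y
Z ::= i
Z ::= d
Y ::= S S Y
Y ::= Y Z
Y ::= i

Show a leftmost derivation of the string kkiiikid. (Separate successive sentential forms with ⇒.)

S⇒kY⇒kYZ⇒kSSYZ⇒kkYSYZ⇒kkYZSYZ⇒kkiZSYZ⇒kkiiSYZ⇒kkiiikYZ⇒kkiiikiZ⇒kkiiikid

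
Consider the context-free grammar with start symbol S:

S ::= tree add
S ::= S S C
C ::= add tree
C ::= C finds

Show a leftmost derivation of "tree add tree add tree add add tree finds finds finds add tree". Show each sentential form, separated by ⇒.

S ⇒ S S C   [S ::= S S C]
S S C ⇒ tree add S C   [S ::= tree add]
tree add S C ⇒ tree add S S C C   [S ::= S S C]
tree add S S C C ⇒ tree add tree add S C C   [S ::= tree add]
tree add tree add S C C ⇒ tree add tree add tree add C C   [S ::= tree add]
tree add tree add tree add C C ⇒ tree add tree add tree add C finds C   [C ::= C finds]
tree add tree add tree add C finds C ⇒ tree add tree add tree add C finds finds C   [C ::= C finds]
tree add tree add tree add C finds finds C ⇒ tree add tree add tree add C finds finds finds C   [C ::= C finds]
tree add tree add tree add C finds finds finds C ⇒ tree add tree add tree add add tree finds finds finds C   [C ::= add tree]
tree add tree add tree add add tree finds finds finds C ⇒ tree add tree add tree add add tree finds finds finds add tree   [C ::= add tree]

S ⇒ S S C ⇒ tree add S C ⇒ tree add S S C C ⇒ tree add tree add S C C ⇒ tree add tree add tree add C C ⇒ tree add tree add tree add C finds C ⇒ tree add tree add tree add C finds finds C ⇒ tree add tree add tree add C finds finds finds C ⇒ tree add tree add tree add add tree finds finds finds C ⇒ tree add tree add tree add add tree finds finds finds add tree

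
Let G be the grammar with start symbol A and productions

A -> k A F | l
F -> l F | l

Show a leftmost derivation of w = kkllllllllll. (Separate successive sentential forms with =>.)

A => kAF => kkAFF => kklFF => kkllFF => kklllFF => kkllllFF => kklllllFF => kkllllllF => kklllllllF => kkllllllllF => kklllllllllF => kkllllllllll

A => kAF   [A -> k A F]
kAF => kkAFF   [A -> k A F]
kkAFF => kklFF   [A -> l]
kklFF => kkllFF   [F -> l F]
kkllFF => kklllFF   [F -> l F]
kklllFF => kkllllFF   [F -> l F]
kkllllFF => kklllllFF   [F -> l F]
kklllllFF => kkllllllF   [F -> l]
kkllllllF => kklllllllF   [F -> l F]
kklllllllF => kkllllllllF   [F -> l F]
kkllllllllF => kklllllllllF   [F -> l F]
kklllllllllF => kkllllllllll   [F -> l]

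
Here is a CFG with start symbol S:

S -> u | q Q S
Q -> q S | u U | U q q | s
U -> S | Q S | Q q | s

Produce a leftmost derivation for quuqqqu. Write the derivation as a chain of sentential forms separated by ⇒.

S⇒qQS⇒quUS⇒quQqS⇒quUqqqS⇒quSqqqS⇒quuqqqS⇒quuqqqu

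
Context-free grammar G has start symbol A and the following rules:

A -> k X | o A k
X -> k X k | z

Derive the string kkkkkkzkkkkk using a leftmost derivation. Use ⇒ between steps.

A ⇒ kX ⇒ kkXk ⇒ kkkXkk ⇒ kkkkXkkk ⇒ kkkkkXkkkk ⇒ kkkkkkXkkkkk ⇒ kkkkkkzkkkkk

A ⇒ kX   [A -> k X]
kX ⇒ kkXk   [X -> k X k]
kkXk ⇒ kkkXkk   [X -> k X k]
kkkXkk ⇒ kkkkXkkk   [X -> k X k]
kkkkXkkk ⇒ kkkkkXkkkk   [X -> k X k]
kkkkkXkkkk ⇒ kkkkkkXkkkkk   [X -> k X k]
kkkkkkXkkkkk ⇒ kkkkkkzkkkkk   [X -> z]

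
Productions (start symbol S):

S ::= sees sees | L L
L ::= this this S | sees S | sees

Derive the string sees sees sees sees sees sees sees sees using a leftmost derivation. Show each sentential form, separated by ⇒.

S ⇒ L L ⇒ sees S L ⇒ sees sees sees L ⇒ sees sees sees sees S ⇒ sees sees sees sees L L ⇒ sees sees sees sees sees S L ⇒ sees sees sees sees sees sees sees L ⇒ sees sees sees sees sees sees sees sees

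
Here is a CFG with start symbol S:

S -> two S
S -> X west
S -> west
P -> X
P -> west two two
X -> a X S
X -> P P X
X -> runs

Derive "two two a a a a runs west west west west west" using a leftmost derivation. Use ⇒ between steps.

S ⇒ two S ⇒ two two S ⇒ two two X west ⇒ two two a X S west ⇒ two two a a X S S west ⇒ two two a a a X S S S west ⇒ two two a a a a X S S S S west ⇒ two two a a a a runs S S S S west ⇒ two two a a a a runs west S S S west ⇒ two two a a a a runs west west S S west ⇒ two two a a a a runs west west west S west ⇒ two two a a a a runs west west west west west

S ⇒ two S   [S -> two S]
two S ⇒ two two S   [S -> two S]
two two S ⇒ two two X west   [S -> X west]
two two X west ⇒ two two a X S west   [X -> a X S]
two two a X S west ⇒ two two a a X S S west   [X -> a X S]
two two a a X S S west ⇒ two two a a a X S S S west   [X -> a X S]
two two a a a X S S S west ⇒ two two a a a a X S S S S west   [X -> a X S]
two two a a a a X S S S S west ⇒ two two a a a a runs S S S S west   [X -> runs]
two two a a a a runs S S S S west ⇒ two two a a a a runs west S S S west   [S -> west]
two two a a a a runs west S S S west ⇒ two two a a a a runs west west S S west   [S -> west]
two two a a a a runs west west S S west ⇒ two two a a a a runs west west west S west   [S -> west]
two two a a a a runs west west west S west ⇒ two two a a a a runs west west west west west   [S -> west]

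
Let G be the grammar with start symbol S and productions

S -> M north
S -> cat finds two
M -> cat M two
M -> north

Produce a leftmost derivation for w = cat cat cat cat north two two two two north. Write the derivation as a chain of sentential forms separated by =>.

S => M north => cat M two north => cat cat M two two north => cat cat cat M two two two north => cat cat cat cat M two two two two north => cat cat cat cat north two two two two north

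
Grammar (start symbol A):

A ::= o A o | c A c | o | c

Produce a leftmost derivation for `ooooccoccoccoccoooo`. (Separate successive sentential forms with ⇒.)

A ⇒ oAo ⇒ ooAoo ⇒ oooAooo ⇒ ooooAoooo ⇒ oooocAcoooo ⇒ ooooccAccoooo ⇒ ooooccoAoccoooo ⇒ ooooccocAcoccoooo ⇒ ooooccoccAccoccoooo ⇒ ooooccoccoccoccoooo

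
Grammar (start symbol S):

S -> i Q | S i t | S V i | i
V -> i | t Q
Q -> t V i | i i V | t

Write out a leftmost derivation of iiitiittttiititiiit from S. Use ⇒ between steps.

S⇒Sit⇒SViit⇒SitViit⇒SititViit⇒iQititViit⇒iiiVititViit⇒iiitQititViit⇒iiitiiVititViit⇒iiitiitQititViit⇒iiitiittViititViit⇒iiitiitttQiititViit⇒iiitiittttiititViit⇒iiitiittttiititiiit

S ⇒ Sit   [S -> S i t]
Sit ⇒ SViit   [S -> S V i]
SViit ⇒ SitViit   [S -> S i t]
SitViit ⇒ SititViit   [S -> S i t]
SititViit ⇒ iQititViit   [S -> i Q]
iQititViit ⇒ iiiVititViit   [Q -> i i V]
iiiVititViit ⇒ iiitQititViit   [V -> t Q]
iiitQititViit ⇒ iiitiiVititViit   [Q -> i i V]
iiitiiVititViit ⇒ iiitiitQititViit   [V -> t Q]
iiitiitQititViit ⇒ iiitiittViititViit   [Q -> t V i]
iiitiittViititViit ⇒ iiitiitttQiititViit   [V -> t Q]
iiitiitttQiititViit ⇒ iiitiittttiititViit   [Q -> t]
iiitiittttiititViit ⇒ iiitiittttiititiiit   [V -> i]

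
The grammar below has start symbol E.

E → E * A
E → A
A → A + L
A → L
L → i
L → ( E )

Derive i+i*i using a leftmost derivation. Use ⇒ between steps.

E ⇒ E*A ⇒ A*A ⇒ A+L*A ⇒ L+L*A ⇒ i+L*A ⇒ i+i*A ⇒ i+i*L ⇒ i+i*i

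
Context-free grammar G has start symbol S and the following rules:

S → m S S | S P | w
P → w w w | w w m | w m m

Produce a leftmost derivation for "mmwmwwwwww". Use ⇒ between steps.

S ⇒ mSS   [S → m S S]
mSS ⇒ mSPS   [S → S P]
mSPS ⇒ mmSSPS   [S → m S S]
mmSSPS ⇒ mmwSPS   [S → w]
mmwSPS ⇒ mmwmSSPS   [S → m S S]
mmwmSSPS ⇒ mmwmwSPS   [S → w]
mmwmwSPS ⇒ mmwmwwPS   [S → w]
mmwmwwPS ⇒ mmwmwwwwwS   [P → w w w]
mmwmwwwwwS ⇒ mmwmwwwwww   [S → w]

S ⇒ mSS ⇒ mSPS ⇒ mmSSPS ⇒ mmwSPS ⇒ mmwmSSPS ⇒ mmwmwSPS ⇒ mmwmwwPS ⇒ mmwmwwwwwS ⇒ mmwmwwwwww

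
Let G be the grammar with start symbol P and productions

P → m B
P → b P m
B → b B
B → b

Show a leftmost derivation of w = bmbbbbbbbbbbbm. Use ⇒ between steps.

P ⇒ bPm ⇒ bmBm ⇒ bmbBm ⇒ bmbbBm ⇒ bmbbbBm ⇒ bmbbbbBm ⇒ bmbbbbbBm ⇒ bmbbbbbbBm ⇒ bmbbbbbbbBm ⇒ bmbbbbbbbbBm ⇒ bmbbbbbbbbbBm ⇒ bmbbbbbbbbbbBm ⇒ bmbbbbbbbbbbbm

P ⇒ bPm   [P → b P m]
bPm ⇒ bmBm   [P → m B]
bmBm ⇒ bmbBm   [B → b B]
bmbBm ⇒ bmbbBm   [B → b B]
bmbbBm ⇒ bmbbbBm   [B → b B]
bmbbbBm ⇒ bmbbbbBm   [B → b B]
bmbbbbBm ⇒ bmbbbbbBm   [B → b B]
bmbbbbbBm ⇒ bmbbbbbbBm   [B → b B]
bmbbbbbbBm ⇒ bmbbbbbbbBm   [B → b B]
bmbbbbbbbBm ⇒ bmbbbbbbbbBm   [B → b B]
bmbbbbbbbbBm ⇒ bmbbbbbbbbbBm   [B → b B]
bmbbbbbbbbbBm ⇒ bmbbbbbbbbbbBm   [B → b B]
bmbbbbbbbbbbBm ⇒ bmbbbbbbbbbbbm   [B → b]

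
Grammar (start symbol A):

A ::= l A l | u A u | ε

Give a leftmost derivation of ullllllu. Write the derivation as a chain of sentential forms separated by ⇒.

A ⇒ uAu   [A ::= u A u]
uAu ⇒ ulAlu   [A ::= l A l]
ulAlu ⇒ ullAllu   [A ::= l A l]
ullAllu ⇒ ulllAlllu   [A ::= l A l]
ulllAlllu ⇒ ullllllu   [A ::= ε]

A ⇒ uAu ⇒ ulAlu ⇒ ullAllu ⇒ ulllAlllu ⇒ ullllllu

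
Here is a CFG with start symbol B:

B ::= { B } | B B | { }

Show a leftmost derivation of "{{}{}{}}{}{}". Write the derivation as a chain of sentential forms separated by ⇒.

B⇒BB⇒BBB⇒{B}BB⇒{BB}BB⇒{{}B}BB⇒{{}BB}BB⇒{{}{}B}BB⇒{{}{}{}}BB⇒{{}{}{}}{}B⇒{{}{}{}}{}{}

B ⇒ BB   [B ::= B B]
BB ⇒ BBB   [B ::= B B]
BBB ⇒ {B}BB   [B ::= { B }]
{B}BB ⇒ {BB}BB   [B ::= B B]
{BB}BB ⇒ {{}B}BB   [B ::= { }]
{{}B}BB ⇒ {{}BB}BB   [B ::= B B]
{{}BB}BB ⇒ {{}{}B}BB   [B ::= { }]
{{}{}B}BB ⇒ {{}{}{}}BB   [B ::= { }]
{{}{}{}}BB ⇒ {{}{}{}}{}B   [B ::= { }]
{{}{}{}}{}B ⇒ {{}{}{}}{}{}   [B ::= { }]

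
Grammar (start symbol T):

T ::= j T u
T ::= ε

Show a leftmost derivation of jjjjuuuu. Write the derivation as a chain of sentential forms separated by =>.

T=>jTu=>jjTuu=>jjjTuuu=>jjjjTuuuu=>jjjjuuuu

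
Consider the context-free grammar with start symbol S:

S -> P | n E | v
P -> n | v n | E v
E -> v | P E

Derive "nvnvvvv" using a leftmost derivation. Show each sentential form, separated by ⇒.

S ⇒ P ⇒ Ev ⇒ PEv ⇒ nEv ⇒ nPEv ⇒ nEvEv ⇒ nPEvEv ⇒ nvnEvEv ⇒ nvnvvEv ⇒ nvnvvvv

S ⇒ P   [S -> P]
P ⇒ Ev   [P -> E v]
Ev ⇒ PEv   [E -> P E]
PEv ⇒ nEv   [P -> n]
nEv ⇒ nPEv   [E -> P E]
nPEv ⇒ nEvEv   [P -> E v]
nEvEv ⇒ nPEvEv   [E -> P E]
nPEvEv ⇒ nvnEvEv   [P -> v n]
nvnEvEv ⇒ nvnvvEv   [E -> v]
nvnvvEv ⇒ nvnvvvv   [E -> v]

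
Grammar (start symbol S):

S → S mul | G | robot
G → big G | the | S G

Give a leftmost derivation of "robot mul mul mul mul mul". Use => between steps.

S => S mul   [S → S mul]
S mul => S mul mul   [S → S mul]
S mul mul => S mul mul mul   [S → S mul]
S mul mul mul => S mul mul mul mul   [S → S mul]
S mul mul mul mul => S mul mul mul mul mul   [S → S mul]
S mul mul mul mul mul => robot mul mul mul mul mul   [S → robot]

S => S mul => S mul mul => S mul mul mul => S mul mul mul mul => S mul mul mul mul mul => robot mul mul mul mul mul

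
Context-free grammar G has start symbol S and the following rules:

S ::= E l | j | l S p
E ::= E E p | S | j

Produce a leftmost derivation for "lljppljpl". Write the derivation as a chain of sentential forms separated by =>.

S=>El=>EEpl=>SEpl=>ElEpl=>SlEpl=>lSplEpl=>llSpplEpl=>lljpplEpl=>lljpplSpl=>lljppljpl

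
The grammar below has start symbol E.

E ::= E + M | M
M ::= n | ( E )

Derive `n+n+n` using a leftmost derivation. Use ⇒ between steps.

E ⇒ E+M ⇒ E+M+M ⇒ M+M+M ⇒ n+M+M ⇒ n+n+M ⇒ n+n+n

E ⇒ E+M   [E ::= E + M]
E+M ⇒ E+M+M   [E ::= E + M]
E+M+M ⇒ M+M+M   [E ::= M]
M+M+M ⇒ n+M+M   [M ::= n]
n+M+M ⇒ n+n+M   [M ::= n]
n+n+M ⇒ n+n+n   [M ::= n]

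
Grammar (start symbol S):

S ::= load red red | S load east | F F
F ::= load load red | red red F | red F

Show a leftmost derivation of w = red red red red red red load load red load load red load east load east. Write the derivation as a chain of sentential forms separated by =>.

S => S load east   [S ::= S load east]
S load east => S load east load east   [S ::= S load east]
S load east load east => F F load east load east   [S ::= F F]
F F load east load east => red F F load east load east   [F ::= red F]
red F F load east load east => red red red F F load east load east   [F ::= red red F]
red red red F F load east load east => red red red red F F load east load east   [F ::= red F]
red red red red F F load east load east => red red red red red red F F load east load east   [F ::= red red F]
red red red red red red F F load east load east => red red red red red red load load red F load east load east   [F ::= load load red]
red red red red red red load load red F load east load east => red red red red red red load load red load load red load east load east   [F ::= load load red]

S => S load east => S load east load east => F F load east load east => red F F load east load east => red red red F F load east load east => red red red red F F load east load east => red red red red red red F F load east load east => red red red red red red load load red F load east load east => red red red red red red load load red load load red load east load east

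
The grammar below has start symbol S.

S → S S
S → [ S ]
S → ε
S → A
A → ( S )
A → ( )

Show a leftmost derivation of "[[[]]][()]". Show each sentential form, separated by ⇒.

S ⇒ SS ⇒ [S]S ⇒ [[S]]S ⇒ [[[S]]]S ⇒ [[[]]]S ⇒ [[[]]][S] ⇒ [[[]]][A] ⇒ [[[]]][(S)] ⇒ [[[]]][()]

S ⇒ SS   [S → S S]
SS ⇒ [S]S   [S → [ S ]]
[S]S ⇒ [[S]]S   [S → [ S ]]
[[S]]S ⇒ [[[S]]]S   [S → [ S ]]
[[[S]]]S ⇒ [[[]]]S   [S → ε]
[[[]]]S ⇒ [[[]]][S]   [S → [ S ]]
[[[]]][S] ⇒ [[[]]][A]   [S → A]
[[[]]][A] ⇒ [[[]]][(S)]   [A → ( S )]
[[[]]][(S)] ⇒ [[[]]][()]   [S → ε]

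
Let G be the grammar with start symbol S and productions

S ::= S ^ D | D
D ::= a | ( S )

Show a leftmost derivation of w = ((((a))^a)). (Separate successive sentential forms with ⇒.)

S ⇒ D   [S ::= D]
D ⇒ (S)   [D ::= ( S )]
(S) ⇒ (D)   [S ::= D]
(D) ⇒ ((S))   [D ::= ( S )]
((S)) ⇒ ((S^D))   [S ::= S ^ D]
((S^D)) ⇒ ((D^D))   [S ::= D]
((D^D)) ⇒ (((S)^D))   [D ::= ( S )]
(((S)^D)) ⇒ (((D)^D))   [S ::= D]
(((D)^D)) ⇒ ((((S))^D))   [D ::= ( S )]
((((S))^D)) ⇒ ((((D))^D))   [S ::= D]
((((D))^D)) ⇒ ((((a))^D))   [D ::= a]
((((a))^D)) ⇒ ((((a))^a))   [D ::= a]

S ⇒ D ⇒ (S) ⇒ (D) ⇒ ((S)) ⇒ ((S^D)) ⇒ ((D^D)) ⇒ (((S)^D)) ⇒ (((D)^D)) ⇒ ((((S))^D)) ⇒ ((((D))^D)) ⇒ ((((a))^D)) ⇒ ((((a))^a))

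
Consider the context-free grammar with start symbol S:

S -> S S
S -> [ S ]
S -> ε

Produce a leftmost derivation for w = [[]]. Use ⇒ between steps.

S ⇒ [S] ⇒ [SS] ⇒ [SSS] ⇒ [SSSS] ⇒ [[S]SSS] ⇒ [[]SSS] ⇒ [[]SS] ⇒ [[]S] ⇒ [[]]

S ⇒ [S]   [S -> [ S ]]
[S] ⇒ [SS]   [S -> S S]
[SS] ⇒ [SSS]   [S -> S S]
[SSS] ⇒ [SSSS]   [S -> S S]
[SSSS] ⇒ [[S]SSS]   [S -> [ S ]]
[[S]SSS] ⇒ [[]SSS]   [S -> ε]
[[]SSS] ⇒ [[]SS]   [S -> ε]
[[]SS] ⇒ [[]S]   [S -> ε]
[[]S] ⇒ [[]]   [S -> ε]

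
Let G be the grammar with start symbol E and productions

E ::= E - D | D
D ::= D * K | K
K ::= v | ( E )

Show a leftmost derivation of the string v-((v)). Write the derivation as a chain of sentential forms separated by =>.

E => E-D   [E ::= E - D]
E-D => D-D   [E ::= D]
D-D => K-D   [D ::= K]
K-D => v-D   [K ::= v]
v-D => v-K   [D ::= K]
v-K => v-(E)   [K ::= ( E )]
v-(E) => v-(D)   [E ::= D]
v-(D) => v-(K)   [D ::= K]
v-(K) => v-((E))   [K ::= ( E )]
v-((E)) => v-((D))   [E ::= D]
v-((D)) => v-((K))   [D ::= K]
v-((K)) => v-((v))   [K ::= v]

E => E-D => D-D => K-D => v-D => v-K => v-(E) => v-(D) => v-(K) => v-((E)) => v-((D)) => v-((K)) => v-((v))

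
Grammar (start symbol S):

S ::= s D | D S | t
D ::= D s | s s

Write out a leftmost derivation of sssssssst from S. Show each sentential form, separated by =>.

S => DS   [S ::= D S]
DS => DsS   [D ::= D s]
DsS => DssS   [D ::= D s]
DssS => DsssS   [D ::= D s]
DsssS => DssssS   [D ::= D s]
DssssS => DsssssS   [D ::= D s]
DsssssS => DssssssS   [D ::= D s]
DssssssS => ssssssssS   [D ::= s s]
ssssssssS => sssssssst   [S ::= t]

S=>DS=>DsS=>DssS=>DsssS=>DssssS=>DsssssS=>DssssssS=>ssssssssS=>sssssssst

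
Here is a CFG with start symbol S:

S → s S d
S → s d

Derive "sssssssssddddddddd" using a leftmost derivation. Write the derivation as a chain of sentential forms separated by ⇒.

S⇒sSd⇒ssSdd⇒sssSddd⇒ssssSdddd⇒sssssSddddd⇒ssssssSdddddd⇒sssssssSddddddd⇒ssssssssSdddddddd⇒sssssssssddddddddd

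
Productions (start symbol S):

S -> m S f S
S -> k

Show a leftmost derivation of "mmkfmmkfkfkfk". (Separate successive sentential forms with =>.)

S => mSfS   [S -> m S f S]
mSfS => mmSfSfS   [S -> m S f S]
mmSfSfS => mmkfSfS   [S -> k]
mmkfSfS => mmkfmSfSfS   [S -> m S f S]
mmkfmSfSfS => mmkfmmSfSfSfS   [S -> m S f S]
mmkfmmSfSfSfS => mmkfmmkfSfSfS   [S -> k]
mmkfmmkfSfSfS => mmkfmmkfkfSfS   [S -> k]
mmkfmmkfkfSfS => mmkfmmkfkfkfS   [S -> k]
mmkfmmkfkfkfS => mmkfmmkfkfkfk   [S -> k]

S => mSfS => mmSfSfS => mmkfSfS => mmkfmSfSfS => mmkfmmSfSfSfS => mmkfmmkfSfSfS => mmkfmmkfkfSfS => mmkfmmkfkfkfS => mmkfmmkfkfkfk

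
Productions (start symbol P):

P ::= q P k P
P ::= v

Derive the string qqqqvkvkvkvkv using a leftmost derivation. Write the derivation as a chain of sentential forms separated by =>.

P => qPkP   [P ::= q P k P]
qPkP => qqPkPkP   [P ::= q P k P]
qqPkPkP => qqqPkPkPkP   [P ::= q P k P]
qqqPkPkPkP => qqqqPkPkPkPkP   [P ::= q P k P]
qqqqPkPkPkPkP => qqqqvkPkPkPkP   [P ::= v]
qqqqvkPkPkPkP => qqqqvkvkPkPkP   [P ::= v]
qqqqvkvkPkPkP => qqqqvkvkvkPkP   [P ::= v]
qqqqvkvkvkPkP => qqqqvkvkvkvkP   [P ::= v]
qqqqvkvkvkvkP => qqqqvkvkvkvkv   [P ::= v]

P => qPkP => qqPkPkP => qqqPkPkPkP => qqqqPkPkPkPkP => qqqqvkPkPkPkP => qqqqvkvkPkPkP => qqqqvkvkvkPkP => qqqqvkvkvkvkP => qqqqvkvkvkvkv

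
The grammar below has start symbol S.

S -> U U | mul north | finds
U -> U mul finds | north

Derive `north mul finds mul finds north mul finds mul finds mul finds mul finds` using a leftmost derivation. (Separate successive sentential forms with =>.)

S => U U => U mul finds U => U mul finds mul finds U => north mul finds mul finds U => north mul finds mul finds U mul finds => north mul finds mul finds U mul finds mul finds => north mul finds mul finds U mul finds mul finds mul finds => north mul finds mul finds U mul finds mul finds mul finds mul finds => north mul finds mul finds north mul finds mul finds mul finds mul finds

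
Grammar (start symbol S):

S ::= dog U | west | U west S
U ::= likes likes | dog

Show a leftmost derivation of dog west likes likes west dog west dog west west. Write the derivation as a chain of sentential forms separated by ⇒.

S ⇒ U west S ⇒ dog west S ⇒ dog west U west S ⇒ dog west likes likes west S ⇒ dog west likes likes west U west S ⇒ dog west likes likes west dog west S ⇒ dog west likes likes west dog west U west S ⇒ dog west likes likes west dog west dog west S ⇒ dog west likes likes west dog west dog west west

S ⇒ U west S   [S ::= U west S]
U west S ⇒ dog west S   [U ::= dog]
dog west S ⇒ dog west U west S   [S ::= U west S]
dog west U west S ⇒ dog west likes likes west S   [U ::= likes likes]
dog west likes likes west S ⇒ dog west likes likes west U west S   [S ::= U west S]
dog west likes likes west U west S ⇒ dog west likes likes west dog west S   [U ::= dog]
dog west likes likes west dog west S ⇒ dog west likes likes west dog west U west S   [S ::= U west S]
dog west likes likes west dog west U west S ⇒ dog west likes likes west dog west dog west S   [U ::= dog]
dog west likes likes west dog west dog west S ⇒ dog west likes likes west dog west dog west west   [S ::= west]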